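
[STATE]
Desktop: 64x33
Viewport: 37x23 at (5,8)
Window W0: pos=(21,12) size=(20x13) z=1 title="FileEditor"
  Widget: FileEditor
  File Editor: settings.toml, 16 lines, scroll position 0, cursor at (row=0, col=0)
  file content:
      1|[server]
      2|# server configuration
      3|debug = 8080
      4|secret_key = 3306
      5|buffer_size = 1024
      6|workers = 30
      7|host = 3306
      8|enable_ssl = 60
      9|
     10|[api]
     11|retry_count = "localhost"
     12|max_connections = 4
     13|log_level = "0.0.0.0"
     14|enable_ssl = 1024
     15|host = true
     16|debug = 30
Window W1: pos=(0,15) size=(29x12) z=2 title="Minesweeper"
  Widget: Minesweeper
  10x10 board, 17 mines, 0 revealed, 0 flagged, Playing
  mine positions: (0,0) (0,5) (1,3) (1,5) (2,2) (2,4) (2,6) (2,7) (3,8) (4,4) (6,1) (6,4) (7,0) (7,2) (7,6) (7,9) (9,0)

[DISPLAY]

                                     
                                     
                                     
                                     
                ┏━━━━━━━━━━━━━━━━━━┓ 
                ┃ FileEditor       ┃ 
                ┠──────────────────┨ 
━━━━━━━━━━━━━━━━━━━━━━━┓]         ▲┃ 
esweeper               ┃r configur█┃ 
───────────────────────┨ 8080     ░┃ 
■■■■■■                 ┃key = 3306░┃ 
■■■■■■                 ┃size = 102░┃ 
■■■■■■                 ┃ = 30     ░┃ 
■■■■■■                 ┃3306      ░┃ 
■■■■■■                 ┃ssl = 60  ░┃ 
■■■■■■                 ┃          ▼┃ 
■■■■■■                 ┃━━━━━━━━━━━┛ 
■■■■■■                 ┃             
━━━━━━━━━━━━━━━━━━━━━━━┛             
                                     
                                     
                                     
                                     


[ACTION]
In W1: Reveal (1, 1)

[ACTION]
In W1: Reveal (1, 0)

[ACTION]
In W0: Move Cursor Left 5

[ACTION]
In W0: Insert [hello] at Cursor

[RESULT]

                                     
                                     
                                     
                                     
                ┏━━━━━━━━━━━━━━━━━━┓ 
                ┃ FileEditor       ┃ 
                ┠──────────────────┨ 
━━━━━━━━━━━━━━━━━━━━━━━┓erver]    ▲┃ 
esweeper               ┃r configur█┃ 
───────────────────────┨ 8080     ░┃ 
■■■■■■                 ┃key = 3306░┃ 
■■■■■■                 ┃size = 102░┃ 
■■■■■■                 ┃ = 30     ░┃ 
■■■■■■                 ┃3306      ░┃ 
■■■■■■                 ┃ssl = 60  ░┃ 
■■■■■■                 ┃          ▼┃ 
■■■■■■                 ┃━━━━━━━━━━━┛ 
■■■■■■                 ┃             
━━━━━━━━━━━━━━━━━━━━━━━┛             
                                     
                                     
                                     
                                     


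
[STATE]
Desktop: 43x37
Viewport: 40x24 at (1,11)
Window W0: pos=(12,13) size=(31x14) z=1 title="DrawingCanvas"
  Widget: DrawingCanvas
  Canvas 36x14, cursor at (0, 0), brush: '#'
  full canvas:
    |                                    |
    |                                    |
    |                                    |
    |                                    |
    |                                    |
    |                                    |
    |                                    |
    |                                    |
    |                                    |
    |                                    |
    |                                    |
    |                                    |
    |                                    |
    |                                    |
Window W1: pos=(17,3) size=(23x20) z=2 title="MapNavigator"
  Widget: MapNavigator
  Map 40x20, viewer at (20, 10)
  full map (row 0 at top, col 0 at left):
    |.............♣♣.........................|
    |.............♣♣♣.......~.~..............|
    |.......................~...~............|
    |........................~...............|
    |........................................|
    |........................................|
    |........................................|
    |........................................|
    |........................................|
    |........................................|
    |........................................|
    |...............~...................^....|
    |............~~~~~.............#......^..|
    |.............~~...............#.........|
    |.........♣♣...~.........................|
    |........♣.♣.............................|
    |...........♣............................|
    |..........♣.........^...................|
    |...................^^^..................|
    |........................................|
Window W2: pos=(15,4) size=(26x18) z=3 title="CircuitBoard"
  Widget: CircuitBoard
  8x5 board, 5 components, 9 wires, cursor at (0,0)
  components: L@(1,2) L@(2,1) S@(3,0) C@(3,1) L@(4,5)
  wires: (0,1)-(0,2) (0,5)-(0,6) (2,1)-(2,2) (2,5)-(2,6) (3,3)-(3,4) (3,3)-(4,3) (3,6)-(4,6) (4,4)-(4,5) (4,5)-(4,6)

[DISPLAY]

              ┃                        ┃
              ┃2       L ─ ·           ┃
           ┏━━┃                        ┃
           ┃ D┃3   S   C       · ─ ·   ┃
           ┠──┃                │       ┃
           ┃+ ┃4               ·   · ─ ┃
           ┃  ┃Cursor: (0,0)           ┃
           ┃  ┃                        ┃
           ┃  ┃                        ┃
           ┃  ┃                        ┃
           ┃  ┗━━━━━━━━━━━━━━━━━━━━━━━━┛
           ┃    ┗━━━━━━━━━━━━━━━━━━━━━┛ 
           ┃                            
           ┃                            
           ┃                            
           ┗━━━━━━━━━━━━━━━━━━━━━━━━━━━━
                                        
                                        
                                        
                                        
                                        
                                        
                                        
                                        


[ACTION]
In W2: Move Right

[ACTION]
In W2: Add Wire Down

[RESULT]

              ┃                        ┃
              ┃2       L ─ ·           ┃
           ┏━━┃                        ┃
           ┃ D┃3   S   C       · ─ ·   ┃
           ┠──┃                │       ┃
           ┃+ ┃4               ·   · ─ ┃
           ┃  ┃Cursor: (0,1)           ┃
           ┃  ┃                        ┃
           ┃  ┃                        ┃
           ┃  ┃                        ┃
           ┃  ┗━━━━━━━━━━━━━━━━━━━━━━━━┛
           ┃    ┗━━━━━━━━━━━━━━━━━━━━━┛ 
           ┃                            
           ┃                            
           ┃                            
           ┗━━━━━━━━━━━━━━━━━━━━━━━━━━━━
                                        
                                        
                                        
                                        
                                        
                                        
                                        
                                        


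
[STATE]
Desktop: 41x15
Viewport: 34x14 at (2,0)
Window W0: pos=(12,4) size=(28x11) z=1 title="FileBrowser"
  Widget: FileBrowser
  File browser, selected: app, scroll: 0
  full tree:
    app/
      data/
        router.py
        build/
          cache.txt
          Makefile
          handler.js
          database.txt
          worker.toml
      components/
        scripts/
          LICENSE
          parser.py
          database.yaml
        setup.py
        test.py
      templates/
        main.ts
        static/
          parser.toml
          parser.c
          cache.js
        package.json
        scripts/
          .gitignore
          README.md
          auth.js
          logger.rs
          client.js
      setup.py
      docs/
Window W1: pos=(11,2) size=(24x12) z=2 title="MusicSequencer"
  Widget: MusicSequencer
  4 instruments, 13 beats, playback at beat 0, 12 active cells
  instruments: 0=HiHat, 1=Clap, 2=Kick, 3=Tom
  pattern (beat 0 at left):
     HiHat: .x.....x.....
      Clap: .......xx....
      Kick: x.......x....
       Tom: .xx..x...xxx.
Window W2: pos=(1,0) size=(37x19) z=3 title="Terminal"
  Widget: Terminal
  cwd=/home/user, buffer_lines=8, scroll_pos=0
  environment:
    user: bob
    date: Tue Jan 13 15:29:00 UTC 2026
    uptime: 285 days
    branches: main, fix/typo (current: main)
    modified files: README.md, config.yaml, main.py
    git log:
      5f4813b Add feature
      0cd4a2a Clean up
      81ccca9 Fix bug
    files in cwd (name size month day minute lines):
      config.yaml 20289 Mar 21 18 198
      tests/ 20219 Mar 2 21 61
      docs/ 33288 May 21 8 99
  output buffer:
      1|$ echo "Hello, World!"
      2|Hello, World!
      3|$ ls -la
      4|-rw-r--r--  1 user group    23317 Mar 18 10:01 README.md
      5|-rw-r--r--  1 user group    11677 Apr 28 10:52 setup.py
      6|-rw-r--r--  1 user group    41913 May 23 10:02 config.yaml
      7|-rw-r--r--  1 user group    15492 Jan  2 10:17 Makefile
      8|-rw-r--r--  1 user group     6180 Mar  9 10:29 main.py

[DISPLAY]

━━━━━━━━━━━━━━━━━━━━━━━━━━━━━━━━━━
 Terminal                         
──────────────────────────────────
$ echo "Hello, World!"            
Hello, World!                     
$ ls -la                          
-rw-r--r--  1 user group    23317 
-rw-r--r--  1 user group    11677 
-rw-r--r--  1 user group    41913 
-rw-r--r--  1 user group    15492 
-rw-r--r--  1 user group     6180 
$ █                               
                                  
                                  


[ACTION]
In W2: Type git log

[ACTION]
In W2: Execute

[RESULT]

━━━━━━━━━━━━━━━━━━━━━━━━━━━━━━━━━━
 Terminal                         
──────────────────────────────────
$ echo "Hello, World!"            
Hello, World!                     
$ ls -la                          
-rw-r--r--  1 user group    23317 
-rw-r--r--  1 user group    11677 
-rw-r--r--  1 user group    41913 
-rw-r--r--  1 user group    15492 
-rw-r--r--  1 user group     6180 
$ git log                         
5f4813b Add feature               
0cd4a2a Clean up                  


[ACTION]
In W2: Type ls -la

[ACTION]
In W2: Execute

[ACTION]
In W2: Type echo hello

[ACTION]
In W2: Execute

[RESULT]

━━━━━━━━━━━━━━━━━━━━━━━━━━━━━━━━━━
 Terminal                         
──────────────────────────────────
-rw-r--r--  1 user group    11677 
-rw-r--r--  1 user group    41913 
-rw-r--r--  1 user group    15492 
-rw-r--r--  1 user group     6180 
$ git log                         
5f4813b Add feature               
0cd4a2a Clean up                  
81ccca9 Fix bug                   
$ ls -la                          
-rw-r--r--  1 bob group    20289 M
drwxr-xr-x  1 bob group    20219 M


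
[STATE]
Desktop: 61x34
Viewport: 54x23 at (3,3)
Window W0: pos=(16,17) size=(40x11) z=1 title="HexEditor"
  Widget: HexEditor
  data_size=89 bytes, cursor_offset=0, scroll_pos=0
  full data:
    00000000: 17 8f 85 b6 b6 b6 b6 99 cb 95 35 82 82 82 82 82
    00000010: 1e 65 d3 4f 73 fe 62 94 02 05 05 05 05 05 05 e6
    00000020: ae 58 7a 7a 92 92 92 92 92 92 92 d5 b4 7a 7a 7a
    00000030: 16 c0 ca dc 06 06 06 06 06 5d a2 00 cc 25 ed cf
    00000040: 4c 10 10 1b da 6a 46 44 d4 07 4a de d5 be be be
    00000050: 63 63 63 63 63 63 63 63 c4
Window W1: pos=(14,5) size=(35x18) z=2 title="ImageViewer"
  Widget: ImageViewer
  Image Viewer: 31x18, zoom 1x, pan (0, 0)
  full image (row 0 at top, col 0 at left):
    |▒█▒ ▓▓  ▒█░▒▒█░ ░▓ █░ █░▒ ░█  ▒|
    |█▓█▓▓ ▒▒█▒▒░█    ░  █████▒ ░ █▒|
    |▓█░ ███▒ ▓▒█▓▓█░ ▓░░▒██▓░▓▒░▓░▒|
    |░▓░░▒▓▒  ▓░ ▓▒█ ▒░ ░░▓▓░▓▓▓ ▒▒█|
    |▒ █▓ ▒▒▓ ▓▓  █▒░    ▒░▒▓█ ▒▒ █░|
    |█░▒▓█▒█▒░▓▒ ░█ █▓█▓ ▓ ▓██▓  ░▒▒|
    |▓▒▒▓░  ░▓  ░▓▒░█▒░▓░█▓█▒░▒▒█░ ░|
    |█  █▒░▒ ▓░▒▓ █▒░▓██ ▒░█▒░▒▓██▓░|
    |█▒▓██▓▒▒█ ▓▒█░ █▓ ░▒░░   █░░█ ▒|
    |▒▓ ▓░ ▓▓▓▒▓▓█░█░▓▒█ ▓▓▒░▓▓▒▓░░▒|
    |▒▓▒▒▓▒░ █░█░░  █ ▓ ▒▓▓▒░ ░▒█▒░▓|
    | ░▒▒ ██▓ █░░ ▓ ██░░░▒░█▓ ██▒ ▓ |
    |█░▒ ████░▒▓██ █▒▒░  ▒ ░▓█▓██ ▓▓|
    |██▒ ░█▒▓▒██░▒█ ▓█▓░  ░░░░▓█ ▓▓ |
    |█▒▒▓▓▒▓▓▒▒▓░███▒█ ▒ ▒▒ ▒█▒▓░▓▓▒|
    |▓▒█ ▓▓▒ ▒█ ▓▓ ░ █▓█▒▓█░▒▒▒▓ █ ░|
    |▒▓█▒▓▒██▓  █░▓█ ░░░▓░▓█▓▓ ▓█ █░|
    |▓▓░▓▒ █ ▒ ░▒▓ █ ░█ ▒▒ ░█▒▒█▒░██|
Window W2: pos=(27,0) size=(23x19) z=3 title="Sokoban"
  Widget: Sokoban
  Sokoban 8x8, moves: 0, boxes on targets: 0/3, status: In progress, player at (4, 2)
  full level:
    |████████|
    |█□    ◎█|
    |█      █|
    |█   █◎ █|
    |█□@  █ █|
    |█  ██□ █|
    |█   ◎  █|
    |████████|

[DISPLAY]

                        ┃████████             ┃       
                        ┃█□    ◎█             ┃       
           ┏━━━━━━━━━━━━┃█      █             ┃       
           ┃ ImageViewer┃█   █◎ █             ┃       
           ┠────────────┃█□@  █ █             ┃       
           ┃▒█▒ ▓▓  ▒█░▒┃█  ██□ █             ┃       
           ┃█▓█▓▓ ▒▒█▒▒░┃█   ◎  █             ┃       
           ┃▓█░ ███▒ ▓▒█┃████████             ┃       
           ┃░▓░░▒▓▒  ▓░ ┃Moves: 0  0/3        ┃       
           ┃▒ █▓ ▒▒▓ ▓▓ ┃                     ┃       
           ┃█░▒▓█▒█▒░▓▒ ┃                     ┃       
           ┃▓▒▒▓░  ░▓  ░┃                     ┃       
           ┃█  █▒░▒ ▓░▒▓┃                     ┃       
           ┃█▒▓██▓▒▒█ ▓▒┃                     ┃       
           ┃▒▓ ▓░ ▓▓▓▒▓▓┃                     ┃━━━━━┓ 
           ┃▒▓▒▒▓▒░ █░█░┗━━━━━━━━━━━━━━━━━━━━━┛     ┃ 
           ┃ ░▒▒ ██▓ █░░ ▓ ██░░░▒░█▓ ██▒ ▓   ┃──────┨ 
           ┃█░▒ ████░▒▓██ █▒▒░  ▒ ░▓█▓██ ▓▓  ┃9  cb ┃ 
           ┃██▒ ░█▒▓▒██░▒█ ▓█▓░  ░░░░▓█ ▓▓   ┃4  02 ┃ 
           ┗━━━━━━━━━━━━━━━━━━━━━━━━━━━━━━━━━┛2  92 ┃ 
             ┃00000030  16 c0 ca dc 06 06 06 06  06 ┃ 
             ┃00000040  4c 10 10 1b da 6a 46 44  d4 ┃ 
             ┃00000050  63 63 63 63 63 63 63 63  c4 ┃ 


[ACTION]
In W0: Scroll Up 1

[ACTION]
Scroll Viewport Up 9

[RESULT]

                        ┏━━━━━━━━━━━━━━━━━━━━━┓       
                        ┃ Sokoban             ┃       
                        ┠─────────────────────┨       
                        ┃████████             ┃       
                        ┃█□    ◎█             ┃       
           ┏━━━━━━━━━━━━┃█      █             ┃       
           ┃ ImageViewer┃█   █◎ █             ┃       
           ┠────────────┃█□@  █ █             ┃       
           ┃▒█▒ ▓▓  ▒█░▒┃█  ██□ █             ┃       
           ┃█▓█▓▓ ▒▒█▒▒░┃█   ◎  █             ┃       
           ┃▓█░ ███▒ ▓▒█┃████████             ┃       
           ┃░▓░░▒▓▒  ▓░ ┃Moves: 0  0/3        ┃       
           ┃▒ █▓ ▒▒▓ ▓▓ ┃                     ┃       
           ┃█░▒▓█▒█▒░▓▒ ┃                     ┃       
           ┃▓▒▒▓░  ░▓  ░┃                     ┃       
           ┃█  █▒░▒ ▓░▒▓┃                     ┃       
           ┃█▒▓██▓▒▒█ ▓▒┃                     ┃       
           ┃▒▓ ▓░ ▓▓▓▒▓▓┃                     ┃━━━━━┓ 
           ┃▒▓▒▒▓▒░ █░█░┗━━━━━━━━━━━━━━━━━━━━━┛     ┃ 
           ┃ ░▒▒ ██▓ █░░ ▓ ██░░░▒░█▓ ██▒ ▓   ┃──────┨ 
           ┃█░▒ ████░▒▓██ █▒▒░  ▒ ░▓█▓██ ▓▓  ┃9  cb ┃ 
           ┃██▒ ░█▒▓▒██░▒█ ▓█▓░  ░░░░▓█ ▓▓   ┃4  02 ┃ 
           ┗━━━━━━━━━━━━━━━━━━━━━━━━━━━━━━━━━┛2  92 ┃ 


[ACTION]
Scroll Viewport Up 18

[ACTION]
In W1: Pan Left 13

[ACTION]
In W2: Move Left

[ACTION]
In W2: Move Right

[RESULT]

                        ┏━━━━━━━━━━━━━━━━━━━━━┓       
                        ┃ Sokoban             ┃       
                        ┠─────────────────────┨       
                        ┃████████             ┃       
                        ┃█□    ◎█             ┃       
           ┏━━━━━━━━━━━━┃█      █             ┃       
           ┃ ImageViewer┃█   █◎ █             ┃       
           ┠────────────┃█□ @ █ █             ┃       
           ┃▒█▒ ▓▓  ▒█░▒┃█  ██□ █             ┃       
           ┃█▓█▓▓ ▒▒█▒▒░┃█   ◎  █             ┃       
           ┃▓█░ ███▒ ▓▒█┃████████             ┃       
           ┃░▓░░▒▓▒  ▓░ ┃Moves: 1  0/3        ┃       
           ┃▒ █▓ ▒▒▓ ▓▓ ┃                     ┃       
           ┃█░▒▓█▒█▒░▓▒ ┃                     ┃       
           ┃▓▒▒▓░  ░▓  ░┃                     ┃       
           ┃█  █▒░▒ ▓░▒▓┃                     ┃       
           ┃█▒▓██▓▒▒█ ▓▒┃                     ┃       
           ┃▒▓ ▓░ ▓▓▓▒▓▓┃                     ┃━━━━━┓ 
           ┃▒▓▒▒▓▒░ █░█░┗━━━━━━━━━━━━━━━━━━━━━┛     ┃ 
           ┃ ░▒▒ ██▓ █░░ ▓ ██░░░▒░█▓ ██▒ ▓   ┃──────┨ 
           ┃█░▒ ████░▒▓██ █▒▒░  ▒ ░▓█▓██ ▓▓  ┃9  cb ┃ 
           ┃██▒ ░█▒▓▒██░▒█ ▓█▓░  ░░░░▓█ ▓▓   ┃4  02 ┃ 
           ┗━━━━━━━━━━━━━━━━━━━━━━━━━━━━━━━━━┛2  92 ┃ 


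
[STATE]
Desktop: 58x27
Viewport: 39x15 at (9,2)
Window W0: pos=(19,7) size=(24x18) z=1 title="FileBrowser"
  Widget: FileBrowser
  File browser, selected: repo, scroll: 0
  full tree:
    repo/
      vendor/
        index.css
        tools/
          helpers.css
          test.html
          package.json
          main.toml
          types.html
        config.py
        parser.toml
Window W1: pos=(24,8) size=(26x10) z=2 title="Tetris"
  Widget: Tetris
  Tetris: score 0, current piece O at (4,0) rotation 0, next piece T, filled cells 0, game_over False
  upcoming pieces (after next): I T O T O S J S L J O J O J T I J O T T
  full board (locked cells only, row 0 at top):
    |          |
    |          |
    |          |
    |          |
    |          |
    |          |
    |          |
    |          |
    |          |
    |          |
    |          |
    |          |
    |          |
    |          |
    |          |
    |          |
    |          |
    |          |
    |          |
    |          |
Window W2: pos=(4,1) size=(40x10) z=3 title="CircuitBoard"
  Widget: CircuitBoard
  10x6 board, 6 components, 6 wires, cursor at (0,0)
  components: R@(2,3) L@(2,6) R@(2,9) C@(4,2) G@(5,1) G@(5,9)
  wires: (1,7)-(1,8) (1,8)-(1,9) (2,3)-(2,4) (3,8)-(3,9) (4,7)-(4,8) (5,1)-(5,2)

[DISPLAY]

cuitBoard                         ┃    
──────────────────────────────────┨    
 1 2 3 4 5 6 7 8 9                ┃    
.]                                ┃    
                                  ┃    
                            · ─ · ┃    
                                  ┃━━━━
            R ─ ·       L         ┃    
━━━━━━━━━━━━━━━━━━━━━━━━━━━━━━━━━━┛────
          ┃    ┃          │Next:       
          ┃    ┃          │ ▒          
          ┃    ┃          │▒▒▒         
          ┃    ┃          │            
          ┃    ┃          │            
          ┃    ┃          │            


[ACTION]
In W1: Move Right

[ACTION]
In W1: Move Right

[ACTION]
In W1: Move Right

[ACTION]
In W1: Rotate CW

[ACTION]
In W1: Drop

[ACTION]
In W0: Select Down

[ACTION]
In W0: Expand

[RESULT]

cuitBoard                         ┃    
──────────────────────────────────┨    
 1 2 3 4 5 6 7 8 9                ┃    
.]                                ┃    
                                  ┃    
                            · ─ · ┃    
                                  ┃━━━━
            R ─ ·       L         ┃    
━━━━━━━━━━━━━━━━━━━━━━━━━━━━━━━━━━┛────
          ┃  > ┃          │Next:       
          ┃    ┃          │ ▒          
          ┃    ┃          │▒▒▒         
          ┃    ┃          │            
          ┃    ┃          │            
          ┃    ┃          │            


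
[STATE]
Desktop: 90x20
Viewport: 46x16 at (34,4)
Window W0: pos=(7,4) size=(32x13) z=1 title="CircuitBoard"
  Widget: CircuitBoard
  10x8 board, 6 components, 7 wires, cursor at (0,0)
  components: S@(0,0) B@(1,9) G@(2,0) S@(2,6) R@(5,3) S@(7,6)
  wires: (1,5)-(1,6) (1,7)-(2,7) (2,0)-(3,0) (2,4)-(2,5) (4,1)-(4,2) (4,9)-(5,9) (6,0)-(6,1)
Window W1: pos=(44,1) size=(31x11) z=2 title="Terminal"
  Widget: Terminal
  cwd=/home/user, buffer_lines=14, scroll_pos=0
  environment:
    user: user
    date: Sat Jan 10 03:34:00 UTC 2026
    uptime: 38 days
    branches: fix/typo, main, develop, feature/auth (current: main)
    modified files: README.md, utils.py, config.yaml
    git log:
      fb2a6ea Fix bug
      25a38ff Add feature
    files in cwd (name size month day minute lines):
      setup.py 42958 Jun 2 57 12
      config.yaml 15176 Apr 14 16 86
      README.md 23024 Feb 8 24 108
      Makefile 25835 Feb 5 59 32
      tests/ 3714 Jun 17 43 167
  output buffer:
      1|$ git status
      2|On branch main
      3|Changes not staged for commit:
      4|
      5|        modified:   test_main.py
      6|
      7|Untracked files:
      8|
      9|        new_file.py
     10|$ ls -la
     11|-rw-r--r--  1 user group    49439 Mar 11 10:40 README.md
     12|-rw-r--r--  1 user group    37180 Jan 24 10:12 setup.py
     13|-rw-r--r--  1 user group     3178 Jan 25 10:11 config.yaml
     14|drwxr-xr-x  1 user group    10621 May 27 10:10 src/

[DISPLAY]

━━━━┓     ┃$ git status                 ┃     
    ┃     ┃On branch main               ┃     
────┨     ┃Changes not staged for commit┃     
    ┃     ┃                             ┃     
    ┃     ┃        modified:   test_main┃     
    ┃     ┃                             ┃     
─ · ┃     ┃Untracked files:             ┃     
    ┃     ┗━━━━━━━━━━━━━━━━━━━━━━━━━━━━━┛     
  S ┃                                         
    ┃                                         
    ┃                                         
    ┃                                         
━━━━┛                                         
                                              
                                              
                                              


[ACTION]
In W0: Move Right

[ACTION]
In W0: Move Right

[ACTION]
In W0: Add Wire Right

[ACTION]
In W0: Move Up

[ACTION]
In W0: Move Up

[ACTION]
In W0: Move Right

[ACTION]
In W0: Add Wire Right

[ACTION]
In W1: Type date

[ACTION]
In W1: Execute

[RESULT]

━━━━┓     ┃-rw-r--r--  1 user group    4┃     
    ┃     ┃-rw-r--r--  1 user group    3┃     
────┨     ┃-rw-r--r--  1 user group     ┃     
    ┃     ┃drwxr-xr-x  1 user group    1┃     
    ┃     ┃$ date                       ┃     
    ┃     ┃Sat Jan 10 03:34:00 UTC 2026 ┃     
─ · ┃     ┃$ █                          ┃     
    ┃     ┗━━━━━━━━━━━━━━━━━━━━━━━━━━━━━┛     
  S ┃                                         
    ┃                                         
    ┃                                         
    ┃                                         
━━━━┛                                         
                                              
                                              
                                              


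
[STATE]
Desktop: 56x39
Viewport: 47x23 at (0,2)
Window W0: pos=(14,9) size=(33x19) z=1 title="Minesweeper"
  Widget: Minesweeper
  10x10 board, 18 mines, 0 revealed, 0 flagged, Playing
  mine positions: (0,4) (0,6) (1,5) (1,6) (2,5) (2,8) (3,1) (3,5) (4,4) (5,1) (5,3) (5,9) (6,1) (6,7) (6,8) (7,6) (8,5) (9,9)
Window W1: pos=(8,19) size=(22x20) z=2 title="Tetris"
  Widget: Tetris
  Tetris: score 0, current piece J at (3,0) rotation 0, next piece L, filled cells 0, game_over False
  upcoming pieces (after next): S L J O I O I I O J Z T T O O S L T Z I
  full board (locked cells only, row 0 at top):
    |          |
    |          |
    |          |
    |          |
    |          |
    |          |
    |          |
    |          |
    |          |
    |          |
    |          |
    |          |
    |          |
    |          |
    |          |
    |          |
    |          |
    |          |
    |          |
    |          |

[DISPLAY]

                                               
                                               
                                               
                                               
                                               
                                               
                                               
              ┏━━━━━━━━━━━━━━━━━━━━━━━━━━━━━━━┓
              ┃ Minesweeper                   ┃
              ┠───────────────────────────────┨
              ┃■■■■■■■■■■                     ┃
              ┃■■■■■■■■■■                     ┃
              ┃■■■■■■■■■■                     ┃
              ┃■■■■■■■■■■                     ┃
              ┃■■■■■■■■■■                     ┃
              ┃■■■■■■■■■■                     ┃
              ┃■■■■■■■■■■                     ┃
        ┏━━━━━━━━━━━━━━━━━━━━┓                ┃
        ┃ Tetris             ┃                ┃
        ┠────────────────────┨                ┃
        ┃          │Next:    ┃                ┃
        ┃          │  ▒      ┃                ┃
        ┃          │▒▒▒      ┃                ┃


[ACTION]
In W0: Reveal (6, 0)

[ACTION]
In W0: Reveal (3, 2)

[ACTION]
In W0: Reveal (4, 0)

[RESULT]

                                               
                                               
                                               
                                               
                                               
                                               
                                               
              ┏━━━━━━━━━━━━━━━━━━━━━━━━━━━━━━━┓
              ┃ Minesweeper                   ┃
              ┠───────────────────────────────┨
              ┃■■■■■■■■■■                     ┃
              ┃■■■■■■■■■■                     ┃
              ┃■■■■■■■■■■                     ┃
              ┃■■1■■■■■■■                     ┃
              ┃2■■■■■■■■■                     ┃
              ┃■■■■■■■■■■                     ┃
              ┃2■■■■■■■■■                     ┃
        ┏━━━━━━━━━━━━━━━━━━━━┓                ┃
        ┃ Tetris             ┃                ┃
        ┠────────────────────┨                ┃
        ┃          │Next:    ┃                ┃
        ┃          │  ▒      ┃                ┃
        ┃          │▒▒▒      ┃                ┃


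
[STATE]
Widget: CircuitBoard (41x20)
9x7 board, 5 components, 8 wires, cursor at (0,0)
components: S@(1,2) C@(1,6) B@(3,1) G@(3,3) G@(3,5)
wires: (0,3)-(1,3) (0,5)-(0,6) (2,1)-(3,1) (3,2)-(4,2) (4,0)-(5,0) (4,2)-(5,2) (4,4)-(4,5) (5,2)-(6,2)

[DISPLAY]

   0 1 2 3 4 5 6 7 8                     
0  [.]          ·       · ─ ·            
                │                        
1           S   ·           C            
                                         
2       ·                                
        │                                
3       B   ·   G       G                
            │                            
4   ·       ·       · ─ ·                
    │       │                            
5   ·       ·                            
            │                            
6           ·                            
Cursor: (0,0)                            
                                         
                                         
                                         
                                         
                                         


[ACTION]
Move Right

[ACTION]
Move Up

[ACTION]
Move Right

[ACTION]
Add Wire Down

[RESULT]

   0 1 2 3 4 5 6 7 8                     
0          [.]  ·       · ─ ·            
            │   │                        
1           S   ·           C            
                                         
2       ·                                
        │                                
3       B   ·   G       G                
            │                            
4   ·       ·       · ─ ·                
    │       │                            
5   ·       ·                            
            │                            
6           ·                            
Cursor: (0,2)                            
                                         
                                         
                                         
                                         
                                         


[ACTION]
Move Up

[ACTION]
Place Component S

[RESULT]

   0 1 2 3 4 5 6 7 8                     
0          [S]  ·       · ─ ·            
            │   │                        
1           S   ·           C            
                                         
2       ·                                
        │                                
3       B   ·   G       G                
            │                            
4   ·       ·       · ─ ·                
    │       │                            
5   ·       ·                            
            │                            
6           ·                            
Cursor: (0,2)                            
                                         
                                         
                                         
                                         
                                         


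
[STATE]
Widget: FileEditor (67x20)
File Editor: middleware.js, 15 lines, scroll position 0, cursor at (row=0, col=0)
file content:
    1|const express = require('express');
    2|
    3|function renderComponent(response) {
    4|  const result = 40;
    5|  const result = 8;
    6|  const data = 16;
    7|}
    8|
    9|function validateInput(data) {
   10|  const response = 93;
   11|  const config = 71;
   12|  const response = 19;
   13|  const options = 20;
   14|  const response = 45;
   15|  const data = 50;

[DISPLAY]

█onst express = require('express');                               ▲
                                                                  █
function renderComponent(response) {                              ░
  const result = 40;                                              ░
  const result = 8;                                               ░
  const data = 16;                                                ░
}                                                                 ░
                                                                  ░
function validateInput(data) {                                    ░
  const response = 93;                                            ░
  const config = 71;                                              ░
  const response = 19;                                            ░
  const options = 20;                                             ░
  const response = 45;                                            ░
  const data = 50;                                                ░
                                                                  ░
                                                                  ░
                                                                  ░
                                                                  ░
                                                                  ▼


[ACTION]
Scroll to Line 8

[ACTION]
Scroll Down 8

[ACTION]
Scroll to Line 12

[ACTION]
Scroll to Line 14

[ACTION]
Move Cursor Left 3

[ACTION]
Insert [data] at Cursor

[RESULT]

data█onst express = require('express');                           ▲
                                                                  █
function renderComponent(response) {                              ░
  const result = 40;                                              ░
  const result = 8;                                               ░
  const data = 16;                                                ░
}                                                                 ░
                                                                  ░
function validateInput(data) {                                    ░
  const response = 93;                                            ░
  const config = 71;                                              ░
  const response = 19;                                            ░
  const options = 20;                                             ░
  const response = 45;                                            ░
  const data = 50;                                                ░
                                                                  ░
                                                                  ░
                                                                  ░
                                                                  ░
                                                                  ▼


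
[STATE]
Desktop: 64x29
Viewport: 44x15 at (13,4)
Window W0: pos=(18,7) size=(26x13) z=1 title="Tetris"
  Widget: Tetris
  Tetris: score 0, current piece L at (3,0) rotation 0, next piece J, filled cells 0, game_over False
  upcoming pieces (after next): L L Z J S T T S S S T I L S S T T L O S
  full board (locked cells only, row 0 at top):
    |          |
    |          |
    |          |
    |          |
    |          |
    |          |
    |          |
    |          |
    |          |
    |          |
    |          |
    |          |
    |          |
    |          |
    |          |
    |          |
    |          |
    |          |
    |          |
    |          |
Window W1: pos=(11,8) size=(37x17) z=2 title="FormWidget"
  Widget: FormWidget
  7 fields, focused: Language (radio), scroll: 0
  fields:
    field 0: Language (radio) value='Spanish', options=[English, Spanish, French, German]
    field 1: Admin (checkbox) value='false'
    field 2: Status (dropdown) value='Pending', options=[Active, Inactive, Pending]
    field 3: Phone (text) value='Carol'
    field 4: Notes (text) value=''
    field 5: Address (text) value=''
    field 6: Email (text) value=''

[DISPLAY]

                                            
                                            
                                            
     ┏━━━━━━━━━━━━━━━━━━━━━━━━┓             
━━━━━━━━━━━━━━━━━━━━━━━━━━━━━━━━━━┓         
FormWidget                        ┃         
──────────────────────────────────┨         
 Language:   ( ) English  (●) Span┃         
 Admin:      [ ]                  ┃         
 Status:     [Pending           ▼]┃         
 Phone:      [Carol              ]┃         
 Notes:      [                   ]┃         
 Address:    [                   ]┃         
 Email:      [                   ]┃         
                                  ┃         


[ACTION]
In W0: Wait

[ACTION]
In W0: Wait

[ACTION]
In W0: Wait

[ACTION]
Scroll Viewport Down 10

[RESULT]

 Phone:      [Carol              ]┃         
 Notes:      [                   ]┃         
 Address:    [                   ]┃         
 Email:      [                   ]┃         
                                  ┃         
                                  ┃         
                                  ┃         
                                  ┃         
                                  ┃         
                                  ┃         
━━━━━━━━━━━━━━━━━━━━━━━━━━━━━━━━━━┛         
                                            
                                            
                                            
                                            
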